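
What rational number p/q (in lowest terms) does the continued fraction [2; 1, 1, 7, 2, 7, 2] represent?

1291/510

Starting at the tail and folding back:
Start with 2.
7 + 1/(2/1) = 7 + 1/2 = 15/2
2 + 1/(15/2) = 2 + 2/15 = 32/15
7 + 1/(32/15) = 7 + 15/32 = 239/32
1 + 1/(239/32) = 1 + 32/239 = 271/239
1 + 1/(271/239) = 1 + 239/271 = 510/271
2 + 1/(510/271) = 2 + 271/510 = 1291/510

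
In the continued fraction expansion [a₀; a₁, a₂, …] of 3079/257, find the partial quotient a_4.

3079 = 11·257 + 252, so a_0 = 11
257 = 1·252 + 5, so a_1 = 1
252 = 50·5 + 2, so a_2 = 50
5 = 2·2 + 1, so a_3 = 2
2 = 2·1 + 0, so a_4 = 2

2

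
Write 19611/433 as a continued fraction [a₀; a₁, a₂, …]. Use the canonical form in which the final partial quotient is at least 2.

[45; 3, 2, 3, 2, 3, 2]

19611 = 45·433 + 126, so a_0 = 45
433 = 3·126 + 55, so a_1 = 3
126 = 2·55 + 16, so a_2 = 2
55 = 3·16 + 7, so a_3 = 3
16 = 2·7 + 2, so a_4 = 2
7 = 3·2 + 1, so a_5 = 3
2 = 2·1 + 0, so a_6 = 2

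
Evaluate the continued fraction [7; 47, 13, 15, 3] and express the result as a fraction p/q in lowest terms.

Build up convergents one term at a time:
a_0 = 7: 7/1
a_1 = 47: 330/47
a_2 = 13: 4297/612
a_3 = 15: 64785/9227
a_4 = 3: 198652/28293

198652/28293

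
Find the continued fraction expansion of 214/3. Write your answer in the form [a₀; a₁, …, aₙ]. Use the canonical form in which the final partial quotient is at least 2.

[71; 3]

Run the Euclidean algorithm, recording each quotient:
⌊214/3⌋ = 71, remainder 1
⌊3/1⌋ = 3, remainder 0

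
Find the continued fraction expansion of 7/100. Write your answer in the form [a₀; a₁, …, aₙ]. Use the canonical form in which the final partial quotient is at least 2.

⌊7/100⌋ = 0, remainder 7
⌊100/7⌋ = 14, remainder 2
⌊7/2⌋ = 3, remainder 1
⌊2/1⌋ = 2, remainder 0

[0; 14, 3, 2]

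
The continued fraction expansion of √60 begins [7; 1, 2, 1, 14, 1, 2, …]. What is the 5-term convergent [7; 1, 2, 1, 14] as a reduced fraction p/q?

Work from the innermost term outward:
Start with 14.
1 + 1/(14/1) = 1 + 1/14 = 15/14
2 + 1/(15/14) = 2 + 14/15 = 44/15
1 + 1/(44/15) = 1 + 15/44 = 59/44
7 + 1/(59/44) = 7 + 44/59 = 457/59

457/59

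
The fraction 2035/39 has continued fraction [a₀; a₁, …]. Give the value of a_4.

3

2035 = 52·39 + 7, so a_0 = 52
39 = 5·7 + 4, so a_1 = 5
7 = 1·4 + 3, so a_2 = 1
4 = 1·3 + 1, so a_3 = 1
3 = 3·1 + 0, so a_4 = 3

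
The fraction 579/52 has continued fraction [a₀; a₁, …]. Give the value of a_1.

579 = 11·52 + 7, so a_0 = 11
52 = 7·7 + 3, so a_1 = 7

7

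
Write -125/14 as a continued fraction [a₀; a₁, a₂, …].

[-9; 14]

⌊-125/14⌋ = -9, remainder 1
⌊14/1⌋ = 14, remainder 0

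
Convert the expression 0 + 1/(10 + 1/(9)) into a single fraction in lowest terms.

Start with 9.
10 + 1/(9/1) = 10 + 1/9 = 91/9
0 + 1/(91/9) = 0 + 9/91 = 9/91

9/91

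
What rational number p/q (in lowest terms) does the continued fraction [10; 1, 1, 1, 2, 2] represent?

Work from the innermost term outward:
Start with 2.
2 + 1/(2/1) = 2 + 1/2 = 5/2
1 + 1/(5/2) = 1 + 2/5 = 7/5
1 + 1/(7/5) = 1 + 5/7 = 12/7
1 + 1/(12/7) = 1 + 7/12 = 19/12
10 + 1/(19/12) = 10 + 12/19 = 202/19

202/19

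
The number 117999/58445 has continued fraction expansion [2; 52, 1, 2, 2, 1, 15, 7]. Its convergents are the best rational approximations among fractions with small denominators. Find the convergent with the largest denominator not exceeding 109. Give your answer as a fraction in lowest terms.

a_0 = 2: 2/1  (≤ bound)
a_1 = 52: 105/52  (≤ bound)
a_2 = 1: 107/53  (≤ bound)
a_3 = 2: 319/158  (> 109, stop)

107/53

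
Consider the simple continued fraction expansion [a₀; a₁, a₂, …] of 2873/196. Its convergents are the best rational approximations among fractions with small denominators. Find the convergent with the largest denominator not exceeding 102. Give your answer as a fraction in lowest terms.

List convergents until the denominator exceeds the bound:
a_0 = 14: 14/1  (≤ bound)
a_1 = 1: 15/1  (≤ bound)
a_2 = 1: 29/2  (≤ bound)
a_3 = 1: 44/3  (≤ bound)
a_4 = 12: 557/38  (≤ bound)
a_5 = 2: 1158/79  (≤ bound)
a_6 = 2: 2873/196  (> 102, stop)

1158/79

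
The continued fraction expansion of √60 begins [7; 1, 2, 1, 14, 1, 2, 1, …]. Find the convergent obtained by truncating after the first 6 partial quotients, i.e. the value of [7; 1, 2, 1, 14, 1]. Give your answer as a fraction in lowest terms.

488/63

a_0 = 7: 7/1
a_1 = 1: 8/1
a_2 = 2: 23/3
a_3 = 1: 31/4
a_4 = 14: 457/59
a_5 = 1: 488/63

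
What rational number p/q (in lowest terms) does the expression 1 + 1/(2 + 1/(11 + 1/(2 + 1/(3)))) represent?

Collapse the nested fraction from the inside out:
Start with 3.
2 + 1/(3/1) = 2 + 1/3 = 7/3
11 + 1/(7/3) = 11 + 3/7 = 80/7
2 + 1/(80/7) = 2 + 7/80 = 167/80
1 + 1/(167/80) = 1 + 80/167 = 247/167

247/167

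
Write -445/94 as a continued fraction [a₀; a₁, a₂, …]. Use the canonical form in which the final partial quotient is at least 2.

Repeatedly divide and take the remainder:
-445 ÷ 94 → quotient -5, remainder 25
94 ÷ 25 → quotient 3, remainder 19
25 ÷ 19 → quotient 1, remainder 6
19 ÷ 6 → quotient 3, remainder 1
6 ÷ 1 → quotient 6, remainder 0

[-5; 3, 1, 3, 6]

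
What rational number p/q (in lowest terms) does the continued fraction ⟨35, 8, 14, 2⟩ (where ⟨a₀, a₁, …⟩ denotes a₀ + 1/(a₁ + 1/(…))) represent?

8219/234

Collapse the nested fraction from the inside out:
Start with 2.
14 + 1/(2/1) = 14 + 1/2 = 29/2
8 + 1/(29/2) = 8 + 2/29 = 234/29
35 + 1/(234/29) = 35 + 29/234 = 8219/234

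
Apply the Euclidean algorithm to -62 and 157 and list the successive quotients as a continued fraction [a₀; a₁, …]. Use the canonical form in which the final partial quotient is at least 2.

[-1; 1, 1, 1, 1, 7, 4]

Apply division with remainder until the remainder is 0:
-62 ÷ 157 → quotient -1, remainder 95
157 ÷ 95 → quotient 1, remainder 62
95 ÷ 62 → quotient 1, remainder 33
62 ÷ 33 → quotient 1, remainder 29
33 ÷ 29 → quotient 1, remainder 4
29 ÷ 4 → quotient 7, remainder 1
4 ÷ 1 → quotient 4, remainder 0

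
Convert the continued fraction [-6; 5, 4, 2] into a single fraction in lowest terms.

Start with 2.
4 + 1/(2/1) = 4 + 1/2 = 9/2
5 + 1/(9/2) = 5 + 2/9 = 47/9
-6 + 1/(47/9) = -6 + 9/47 = -273/47

-273/47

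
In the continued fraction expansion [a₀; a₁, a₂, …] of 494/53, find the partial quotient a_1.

3

494 = 9·53 + 17, so a_0 = 9
53 = 3·17 + 2, so a_1 = 3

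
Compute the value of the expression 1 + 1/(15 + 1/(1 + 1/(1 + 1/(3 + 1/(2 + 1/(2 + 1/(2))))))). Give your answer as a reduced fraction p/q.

Compute successive convergents:
a_0 = 1: 1/1
a_1 = 15: 16/15
a_2 = 1: 17/16
a_3 = 1: 33/31
a_4 = 3: 116/109
a_5 = 2: 265/249
a_6 = 2: 646/607
a_7 = 2: 1557/1463

1557/1463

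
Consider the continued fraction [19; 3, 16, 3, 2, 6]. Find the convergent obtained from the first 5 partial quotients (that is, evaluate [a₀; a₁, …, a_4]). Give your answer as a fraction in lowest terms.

Work from the innermost term outward:
Start with 2.
3 + 1/(2/1) = 3 + 1/2 = 7/2
16 + 1/(7/2) = 16 + 2/7 = 114/7
3 + 1/(114/7) = 3 + 7/114 = 349/114
19 + 1/(349/114) = 19 + 114/349 = 6745/349

6745/349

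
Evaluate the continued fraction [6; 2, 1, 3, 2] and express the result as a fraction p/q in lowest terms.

a_0 = 6: 6/1
a_1 = 2: 13/2
a_2 = 1: 19/3
a_3 = 3: 70/11
a_4 = 2: 159/25

159/25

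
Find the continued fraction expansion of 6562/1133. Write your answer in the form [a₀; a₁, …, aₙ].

[5; 1, 3, 1, 4, 47]

⌊6562/1133⌋ = 5, remainder 897
⌊1133/897⌋ = 1, remainder 236
⌊897/236⌋ = 3, remainder 189
⌊236/189⌋ = 1, remainder 47
⌊189/47⌋ = 4, remainder 1
⌊47/1⌋ = 47, remainder 0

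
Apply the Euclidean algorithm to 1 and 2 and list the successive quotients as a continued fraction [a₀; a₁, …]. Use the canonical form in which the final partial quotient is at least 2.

[0; 2]

1 ÷ 2 → quotient 0, remainder 1
2 ÷ 1 → quotient 2, remainder 0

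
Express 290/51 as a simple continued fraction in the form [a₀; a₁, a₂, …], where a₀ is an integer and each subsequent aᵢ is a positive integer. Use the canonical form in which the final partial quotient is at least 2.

[5; 1, 2, 5, 3]

⌊290/51⌋ = 5, remainder 35
⌊51/35⌋ = 1, remainder 16
⌊35/16⌋ = 2, remainder 3
⌊16/3⌋ = 5, remainder 1
⌊3/1⌋ = 3, remainder 0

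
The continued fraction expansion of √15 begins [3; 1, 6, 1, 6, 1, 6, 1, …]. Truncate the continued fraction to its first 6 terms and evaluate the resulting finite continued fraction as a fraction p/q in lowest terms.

244/63

Work from the innermost term outward:
Start with 1.
6 + 1/(1/1) = 6 + 1/1 = 7/1
1 + 1/(7/1) = 1 + 1/7 = 8/7
6 + 1/(8/7) = 6 + 7/8 = 55/8
1 + 1/(55/8) = 1 + 8/55 = 63/55
3 + 1/(63/55) = 3 + 55/63 = 244/63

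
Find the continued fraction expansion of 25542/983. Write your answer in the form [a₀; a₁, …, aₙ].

[25; 1, 60, 2, 3, 2]

⌊25542/983⌋ = 25, remainder 967
⌊983/967⌋ = 1, remainder 16
⌊967/16⌋ = 60, remainder 7
⌊16/7⌋ = 2, remainder 2
⌊7/2⌋ = 3, remainder 1
⌊2/1⌋ = 2, remainder 0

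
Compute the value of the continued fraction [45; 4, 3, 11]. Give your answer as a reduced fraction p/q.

Start with 11.
3 + 1/(11/1) = 3 + 1/11 = 34/11
4 + 1/(34/11) = 4 + 11/34 = 147/34
45 + 1/(147/34) = 45 + 34/147 = 6649/147

6649/147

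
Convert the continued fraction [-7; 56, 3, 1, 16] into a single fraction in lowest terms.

-26316/3769

Start with 16.
1 + 1/(16/1) = 1 + 1/16 = 17/16
3 + 1/(17/16) = 3 + 16/17 = 67/17
56 + 1/(67/17) = 56 + 17/67 = 3769/67
-7 + 1/(3769/67) = -7 + 67/3769 = -26316/3769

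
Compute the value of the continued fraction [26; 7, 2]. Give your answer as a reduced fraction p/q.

Work from the innermost term outward:
Start with 2.
7 + 1/(2/1) = 7 + 1/2 = 15/2
26 + 1/(15/2) = 26 + 2/15 = 392/15

392/15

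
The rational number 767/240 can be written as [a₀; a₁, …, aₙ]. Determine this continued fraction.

Apply division with remainder until the remainder is 0:
⌊767/240⌋ = 3, remainder 47
⌊240/47⌋ = 5, remainder 5
⌊47/5⌋ = 9, remainder 2
⌊5/2⌋ = 2, remainder 1
⌊2/1⌋ = 2, remainder 0

[3; 5, 9, 2, 2]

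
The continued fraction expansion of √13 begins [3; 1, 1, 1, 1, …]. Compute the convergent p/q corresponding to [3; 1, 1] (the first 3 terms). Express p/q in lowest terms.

Use the convergent recurrence hₖ = aₖ·hₖ₋₁ + hₖ₋₂ (and likewise for the denominators kₖ):
a_0 = 3: 3/1
a_1 = 1: 4/1
a_2 = 1: 7/2

7/2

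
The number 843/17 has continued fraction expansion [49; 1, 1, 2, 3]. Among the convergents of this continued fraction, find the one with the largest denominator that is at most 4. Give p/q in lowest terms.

99/2

a_0 = 49: 49/1  (≤ bound)
a_1 = 1: 50/1  (≤ bound)
a_2 = 1: 99/2  (≤ bound)
a_3 = 2: 248/5  (> 4, stop)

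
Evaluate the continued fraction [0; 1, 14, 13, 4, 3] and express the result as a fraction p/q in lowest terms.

a_0 = 0: 0/1
a_1 = 1: 1/1
a_2 = 14: 14/15
a_3 = 13: 183/196
a_4 = 4: 746/799
a_5 = 3: 2421/2593

2421/2593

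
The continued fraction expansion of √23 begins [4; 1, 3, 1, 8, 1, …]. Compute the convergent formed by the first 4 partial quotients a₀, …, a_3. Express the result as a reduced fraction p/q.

Use the convergent recurrence hₖ = aₖ·hₖ₋₁ + hₖ₋₂ (and likewise for the denominators kₖ):
a_0 = 4: 4/1
a_1 = 1: 5/1
a_2 = 3: 19/4
a_3 = 1: 24/5

24/5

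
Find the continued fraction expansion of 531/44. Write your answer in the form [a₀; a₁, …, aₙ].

[12; 14, 1, 2]

⌊531/44⌋ = 12, remainder 3
⌊44/3⌋ = 14, remainder 2
⌊3/2⌋ = 1, remainder 1
⌊2/1⌋ = 2, remainder 0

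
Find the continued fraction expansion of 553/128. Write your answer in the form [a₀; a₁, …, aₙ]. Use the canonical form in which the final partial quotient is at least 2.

[4; 3, 8, 5]

Apply division with remainder until the remainder is 0:
⌊553/128⌋ = 4, remainder 41
⌊128/41⌋ = 3, remainder 5
⌊41/5⌋ = 8, remainder 1
⌊5/1⌋ = 5, remainder 0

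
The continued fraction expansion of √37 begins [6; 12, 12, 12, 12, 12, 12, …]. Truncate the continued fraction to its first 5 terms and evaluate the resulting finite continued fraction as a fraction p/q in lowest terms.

a_0 = 6: 6/1
a_1 = 12: 73/12
a_2 = 12: 882/145
a_3 = 12: 10657/1752
a_4 = 12: 128766/21169

128766/21169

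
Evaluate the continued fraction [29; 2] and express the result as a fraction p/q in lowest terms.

Start with 2.
29 + 1/(2/1) = 29 + 1/2 = 59/2

59/2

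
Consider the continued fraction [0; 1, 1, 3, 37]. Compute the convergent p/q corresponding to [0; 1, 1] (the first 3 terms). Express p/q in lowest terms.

1/2

Starting at the tail and folding back:
Start with 1.
1 + 1/(1/1) = 1 + 1/1 = 2/1
0 + 1/(2/1) = 0 + 1/2 = 1/2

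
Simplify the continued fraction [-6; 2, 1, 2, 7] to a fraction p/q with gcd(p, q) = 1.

a_0 = -6: -6/1
a_1 = 2: -11/2
a_2 = 1: -17/3
a_3 = 2: -45/8
a_4 = 7: -332/59

-332/59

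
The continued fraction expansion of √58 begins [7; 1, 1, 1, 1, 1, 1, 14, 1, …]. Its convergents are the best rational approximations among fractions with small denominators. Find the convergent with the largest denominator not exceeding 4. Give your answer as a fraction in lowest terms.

List convergents until the denominator exceeds the bound:
a_0 = 7: 7/1  (≤ bound)
a_1 = 1: 8/1  (≤ bound)
a_2 = 1: 15/2  (≤ bound)
a_3 = 1: 23/3  (≤ bound)
a_4 = 1: 38/5  (> 4, stop)

23/3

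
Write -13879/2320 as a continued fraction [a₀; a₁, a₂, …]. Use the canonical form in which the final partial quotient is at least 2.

[-6; 56, 1, 1, 2, 2, 3]

Apply division with remainder until the remainder is 0:
⌊-13879/2320⌋ = -6, remainder 41
⌊2320/41⌋ = 56, remainder 24
⌊41/24⌋ = 1, remainder 17
⌊24/17⌋ = 1, remainder 7
⌊17/7⌋ = 2, remainder 3
⌊7/3⌋ = 2, remainder 1
⌊3/1⌋ = 3, remainder 0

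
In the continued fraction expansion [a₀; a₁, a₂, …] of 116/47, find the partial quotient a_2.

7

Repeatedly divide and take the remainder:
116 ÷ 47 → quotient 2, remainder 22
47 ÷ 22 → quotient 2, remainder 3
22 ÷ 3 → quotient 7, remainder 1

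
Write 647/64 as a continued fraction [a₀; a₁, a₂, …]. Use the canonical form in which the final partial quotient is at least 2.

Repeatedly divide and take the remainder:
647 = 10·64 + 7, so a_0 = 10
64 = 9·7 + 1, so a_1 = 9
7 = 7·1 + 0, so a_2 = 7

[10; 9, 7]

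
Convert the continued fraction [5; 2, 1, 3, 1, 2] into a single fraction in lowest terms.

Start with 2.
1 + 1/(2/1) = 1 + 1/2 = 3/2
3 + 1/(3/2) = 3 + 2/3 = 11/3
1 + 1/(11/3) = 1 + 3/11 = 14/11
2 + 1/(14/11) = 2 + 11/14 = 39/14
5 + 1/(39/14) = 5 + 14/39 = 209/39

209/39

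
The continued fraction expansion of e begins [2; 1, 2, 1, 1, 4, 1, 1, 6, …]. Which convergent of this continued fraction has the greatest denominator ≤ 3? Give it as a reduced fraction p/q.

8/3

a_0 = 2: 2/1  (≤ bound)
a_1 = 1: 3/1  (≤ bound)
a_2 = 2: 8/3  (≤ bound)
a_3 = 1: 11/4  (> 3, stop)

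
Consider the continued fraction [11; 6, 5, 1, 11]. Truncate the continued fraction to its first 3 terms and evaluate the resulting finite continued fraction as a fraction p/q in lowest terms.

346/31

Build up convergents one term at a time:
a_0 = 11: 11/1
a_1 = 6: 67/6
a_2 = 5: 346/31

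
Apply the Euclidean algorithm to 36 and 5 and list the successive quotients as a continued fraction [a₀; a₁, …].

[7; 5]

36 ÷ 5 → quotient 7, remainder 1
5 ÷ 1 → quotient 5, remainder 0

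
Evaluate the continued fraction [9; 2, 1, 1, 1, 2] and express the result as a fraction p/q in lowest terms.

197/21

Work from the innermost term outward:
Start with 2.
1 + 1/(2/1) = 1 + 1/2 = 3/2
1 + 1/(3/2) = 1 + 2/3 = 5/3
1 + 1/(5/3) = 1 + 3/5 = 8/5
2 + 1/(8/5) = 2 + 5/8 = 21/8
9 + 1/(21/8) = 9 + 8/21 = 197/21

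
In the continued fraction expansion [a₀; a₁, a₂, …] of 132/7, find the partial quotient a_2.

Apply division with remainder until the remainder is 0:
132 ÷ 7 → quotient 18, remainder 6
7 ÷ 6 → quotient 1, remainder 1
6 ÷ 1 → quotient 6, remainder 0

6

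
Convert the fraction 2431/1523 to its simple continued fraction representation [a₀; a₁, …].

[1; 1, 1, 2, 10, 9, 1, 2]

Apply division with remainder until the remainder is 0:
2431 = 1·1523 + 908, so a_0 = 1
1523 = 1·908 + 615, so a_1 = 1
908 = 1·615 + 293, so a_2 = 1
615 = 2·293 + 29, so a_3 = 2
293 = 10·29 + 3, so a_4 = 10
29 = 9·3 + 2, so a_5 = 9
3 = 1·2 + 1, so a_6 = 1
2 = 2·1 + 0, so a_7 = 2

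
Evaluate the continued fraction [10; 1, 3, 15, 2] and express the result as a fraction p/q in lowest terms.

Use the convergent recurrence hₖ = aₖ·hₖ₋₁ + hₖ₋₂ (and likewise for the denominators kₖ):
a_0 = 10: 10/1
a_1 = 1: 11/1
a_2 = 3: 43/4
a_3 = 15: 656/61
a_4 = 2: 1355/126

1355/126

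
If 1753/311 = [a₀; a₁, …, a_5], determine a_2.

Repeatedly divide and take the remainder:
1753 = 5·311 + 198, so a_0 = 5
311 = 1·198 + 113, so a_1 = 1
198 = 1·113 + 85, so a_2 = 1

1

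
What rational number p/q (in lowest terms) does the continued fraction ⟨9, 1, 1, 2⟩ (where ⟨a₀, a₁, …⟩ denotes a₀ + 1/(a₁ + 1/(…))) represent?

Collapse the nested fraction from the inside out:
Start with 2.
1 + 1/(2/1) = 1 + 1/2 = 3/2
1 + 1/(3/2) = 1 + 2/3 = 5/3
9 + 1/(5/3) = 9 + 3/5 = 48/5

48/5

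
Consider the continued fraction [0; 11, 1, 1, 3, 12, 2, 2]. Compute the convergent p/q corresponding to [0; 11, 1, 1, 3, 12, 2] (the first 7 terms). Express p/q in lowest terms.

179/2071

Start with 2.
12 + 1/(2/1) = 12 + 1/2 = 25/2
3 + 1/(25/2) = 3 + 2/25 = 77/25
1 + 1/(77/25) = 1 + 25/77 = 102/77
1 + 1/(102/77) = 1 + 77/102 = 179/102
11 + 1/(179/102) = 11 + 102/179 = 2071/179
0 + 1/(2071/179) = 0 + 179/2071 = 179/2071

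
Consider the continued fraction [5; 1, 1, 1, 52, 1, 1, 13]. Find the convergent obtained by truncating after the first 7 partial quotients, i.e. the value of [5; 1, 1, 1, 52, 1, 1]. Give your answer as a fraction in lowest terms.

Collapse the nested fraction from the inside out:
Start with 1.
1 + 1/(1/1) = 1 + 1/1 = 2/1
52 + 1/(2/1) = 52 + 1/2 = 105/2
1 + 1/(105/2) = 1 + 2/105 = 107/105
1 + 1/(107/105) = 1 + 105/107 = 212/107
1 + 1/(212/107) = 1 + 107/212 = 319/212
5 + 1/(319/212) = 5 + 212/319 = 1807/319

1807/319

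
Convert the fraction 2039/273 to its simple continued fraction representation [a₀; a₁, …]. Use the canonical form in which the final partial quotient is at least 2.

2039 = 7·273 + 128, so a_0 = 7
273 = 2·128 + 17, so a_1 = 2
128 = 7·17 + 9, so a_2 = 7
17 = 1·9 + 8, so a_3 = 1
9 = 1·8 + 1, so a_4 = 1
8 = 8·1 + 0, so a_5 = 8

[7; 2, 7, 1, 1, 8]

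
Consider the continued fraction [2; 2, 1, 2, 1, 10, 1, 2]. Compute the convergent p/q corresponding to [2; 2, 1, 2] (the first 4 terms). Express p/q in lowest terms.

Start with 2.
1 + 1/(2/1) = 1 + 1/2 = 3/2
2 + 1/(3/2) = 2 + 2/3 = 8/3
2 + 1/(8/3) = 2 + 3/8 = 19/8

19/8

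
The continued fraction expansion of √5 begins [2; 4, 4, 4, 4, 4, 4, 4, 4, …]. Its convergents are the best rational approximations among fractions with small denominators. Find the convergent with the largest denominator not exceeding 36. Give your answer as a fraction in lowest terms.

38/17

a_0 = 2: 2/1  (≤ bound)
a_1 = 4: 9/4  (≤ bound)
a_2 = 4: 38/17  (≤ bound)
a_3 = 4: 161/72  (> 36, stop)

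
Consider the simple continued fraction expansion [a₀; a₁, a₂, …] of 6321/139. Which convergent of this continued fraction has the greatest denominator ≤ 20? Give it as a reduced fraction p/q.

864/19

a_0 = 45: 45/1  (≤ bound)
a_1 = 2: 91/2  (≤ bound)
a_2 = 9: 864/19  (≤ bound)
a_3 = 2: 1819/40  (> 20, stop)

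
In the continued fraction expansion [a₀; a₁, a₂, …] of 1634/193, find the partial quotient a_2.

⌊1634/193⌋ = 8, remainder 90
⌊193/90⌋ = 2, remainder 13
⌊90/13⌋ = 6, remainder 12

6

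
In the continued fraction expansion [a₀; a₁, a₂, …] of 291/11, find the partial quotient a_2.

Run the Euclidean algorithm, recording each quotient:
291 = 26·11 + 5, so a_0 = 26
11 = 2·5 + 1, so a_1 = 2
5 = 5·1 + 0, so a_2 = 5

5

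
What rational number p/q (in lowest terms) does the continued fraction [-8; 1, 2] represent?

-22/3

Start with 2.
1 + 1/(2/1) = 1 + 1/2 = 3/2
-8 + 1/(3/2) = -8 + 2/3 = -22/3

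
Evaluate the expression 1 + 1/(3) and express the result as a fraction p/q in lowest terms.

a_0 = 1: 1/1
a_1 = 3: 4/3

4/3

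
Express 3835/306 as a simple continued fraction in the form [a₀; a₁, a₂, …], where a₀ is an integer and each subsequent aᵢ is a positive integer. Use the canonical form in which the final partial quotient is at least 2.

⌊3835/306⌋ = 12, remainder 163
⌊306/163⌋ = 1, remainder 143
⌊163/143⌋ = 1, remainder 20
⌊143/20⌋ = 7, remainder 3
⌊20/3⌋ = 6, remainder 2
⌊3/2⌋ = 1, remainder 1
⌊2/1⌋ = 2, remainder 0

[12; 1, 1, 7, 6, 1, 2]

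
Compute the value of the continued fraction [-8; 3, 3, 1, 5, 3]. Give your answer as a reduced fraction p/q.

-1831/238

Work from the innermost term outward:
Start with 3.
5 + 1/(3/1) = 5 + 1/3 = 16/3
1 + 1/(16/3) = 1 + 3/16 = 19/16
3 + 1/(19/16) = 3 + 16/19 = 73/19
3 + 1/(73/19) = 3 + 19/73 = 238/73
-8 + 1/(238/73) = -8 + 73/238 = -1831/238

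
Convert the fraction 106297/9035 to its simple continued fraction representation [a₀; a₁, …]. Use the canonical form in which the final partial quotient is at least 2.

Repeatedly divide and take the remainder:
106297 ÷ 9035 → quotient 11, remainder 6912
9035 ÷ 6912 → quotient 1, remainder 2123
6912 ÷ 2123 → quotient 3, remainder 543
2123 ÷ 543 → quotient 3, remainder 494
543 ÷ 494 → quotient 1, remainder 49
494 ÷ 49 → quotient 10, remainder 4
49 ÷ 4 → quotient 12, remainder 1
4 ÷ 1 → quotient 4, remainder 0

[11; 1, 3, 3, 1, 10, 12, 4]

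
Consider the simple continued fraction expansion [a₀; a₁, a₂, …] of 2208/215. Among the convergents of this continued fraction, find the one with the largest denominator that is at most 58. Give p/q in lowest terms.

List convergents until the denominator exceeds the bound:
a_0 = 10: 10/1  (≤ bound)
a_1 = 3: 31/3  (≤ bound)
a_2 = 1: 41/4  (≤ bound)
a_3 = 2: 113/11  (≤ bound)
a_4 = 2: 267/26  (≤ bound)
a_5 = 2: 647/63  (> 58, stop)

267/26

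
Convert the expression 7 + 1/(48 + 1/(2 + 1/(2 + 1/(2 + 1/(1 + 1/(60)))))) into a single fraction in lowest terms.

350759/49961

Start with 60.
1 + 1/(60/1) = 1 + 1/60 = 61/60
2 + 1/(61/60) = 2 + 60/61 = 182/61
2 + 1/(182/61) = 2 + 61/182 = 425/182
2 + 1/(425/182) = 2 + 182/425 = 1032/425
48 + 1/(1032/425) = 48 + 425/1032 = 49961/1032
7 + 1/(49961/1032) = 7 + 1032/49961 = 350759/49961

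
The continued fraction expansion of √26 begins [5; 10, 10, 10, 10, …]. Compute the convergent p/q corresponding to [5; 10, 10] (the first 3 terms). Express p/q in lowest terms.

515/101

Compute successive convergents:
a_0 = 5: 5/1
a_1 = 10: 51/10
a_2 = 10: 515/101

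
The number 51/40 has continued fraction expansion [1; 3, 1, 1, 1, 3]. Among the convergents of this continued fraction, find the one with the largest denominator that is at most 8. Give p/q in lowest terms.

List convergents until the denominator exceeds the bound:
a_0 = 1: 1/1  (≤ bound)
a_1 = 3: 4/3  (≤ bound)
a_2 = 1: 5/4  (≤ bound)
a_3 = 1: 9/7  (≤ bound)
a_4 = 1: 14/11  (> 8, stop)

9/7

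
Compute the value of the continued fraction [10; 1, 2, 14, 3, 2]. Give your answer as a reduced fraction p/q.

3277/307

Start with 2.
3 + 1/(2/1) = 3 + 1/2 = 7/2
14 + 1/(7/2) = 14 + 2/7 = 100/7
2 + 1/(100/7) = 2 + 7/100 = 207/100
1 + 1/(207/100) = 1 + 100/207 = 307/207
10 + 1/(307/207) = 10 + 207/307 = 3277/307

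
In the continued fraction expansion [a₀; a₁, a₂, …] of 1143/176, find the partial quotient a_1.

2

⌊1143/176⌋ = 6, remainder 87
⌊176/87⌋ = 2, remainder 2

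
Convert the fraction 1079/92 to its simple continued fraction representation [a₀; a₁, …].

⌊1079/92⌋ = 11, remainder 67
⌊92/67⌋ = 1, remainder 25
⌊67/25⌋ = 2, remainder 17
⌊25/17⌋ = 1, remainder 8
⌊17/8⌋ = 2, remainder 1
⌊8/1⌋ = 8, remainder 0

[11; 1, 2, 1, 2, 8]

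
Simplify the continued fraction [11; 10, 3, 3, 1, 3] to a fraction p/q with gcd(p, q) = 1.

Start with 3.
1 + 1/(3/1) = 1 + 1/3 = 4/3
3 + 1/(4/3) = 3 + 3/4 = 15/4
3 + 1/(15/4) = 3 + 4/15 = 49/15
10 + 1/(49/15) = 10 + 15/49 = 505/49
11 + 1/(505/49) = 11 + 49/505 = 5604/505

5604/505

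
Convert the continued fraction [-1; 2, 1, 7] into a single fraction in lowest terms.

-15/23

a_0 = -1: -1/1
a_1 = 2: -1/2
a_2 = 1: -2/3
a_3 = 7: -15/23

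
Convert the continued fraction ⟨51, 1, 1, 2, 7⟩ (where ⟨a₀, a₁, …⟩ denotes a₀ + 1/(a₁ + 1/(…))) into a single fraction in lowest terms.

a_0 = 51: 51/1
a_1 = 1: 52/1
a_2 = 1: 103/2
a_3 = 2: 258/5
a_4 = 7: 1909/37

1909/37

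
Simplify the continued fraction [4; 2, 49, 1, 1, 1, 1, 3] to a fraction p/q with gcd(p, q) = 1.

Start with 3.
1 + 1/(3/1) = 1 + 1/3 = 4/3
1 + 1/(4/3) = 1 + 3/4 = 7/4
1 + 1/(7/4) = 1 + 4/7 = 11/7
1 + 1/(11/7) = 1 + 7/11 = 18/11
49 + 1/(18/11) = 49 + 11/18 = 893/18
2 + 1/(893/18) = 2 + 18/893 = 1804/893
4 + 1/(1804/893) = 4 + 893/1804 = 8109/1804

8109/1804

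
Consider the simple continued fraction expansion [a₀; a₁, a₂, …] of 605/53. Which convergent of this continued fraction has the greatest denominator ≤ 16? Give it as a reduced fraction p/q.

137/12

a_0 = 11: 11/1  (≤ bound)
a_1 = 2: 23/2  (≤ bound)
a_2 = 2: 57/5  (≤ bound)
a_3 = 2: 137/12  (≤ bound)
a_4 = 4: 605/53  (> 16, stop)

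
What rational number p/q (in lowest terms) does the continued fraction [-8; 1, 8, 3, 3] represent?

-661/93

Build up convergents one term at a time:
a_0 = -8: -8/1
a_1 = 1: -7/1
a_2 = 8: -64/9
a_3 = 3: -199/28
a_4 = 3: -661/93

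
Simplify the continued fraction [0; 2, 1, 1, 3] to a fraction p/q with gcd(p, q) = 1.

7/18

Build up convergents one term at a time:
a_0 = 0: 0/1
a_1 = 2: 1/2
a_2 = 1: 1/3
a_3 = 1: 2/5
a_4 = 3: 7/18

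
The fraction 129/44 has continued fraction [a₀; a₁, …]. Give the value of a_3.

129 = 2·44 + 41, so a_0 = 2
44 = 1·41 + 3, so a_1 = 1
41 = 13·3 + 2, so a_2 = 13
3 = 1·2 + 1, so a_3 = 1

1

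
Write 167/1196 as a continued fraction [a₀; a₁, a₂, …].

[0; 7, 6, 5, 2, 2]

Run the Euclidean algorithm, recording each quotient:
167 ÷ 1196 → quotient 0, remainder 167
1196 ÷ 167 → quotient 7, remainder 27
167 ÷ 27 → quotient 6, remainder 5
27 ÷ 5 → quotient 5, remainder 2
5 ÷ 2 → quotient 2, remainder 1
2 ÷ 1 → quotient 2, remainder 0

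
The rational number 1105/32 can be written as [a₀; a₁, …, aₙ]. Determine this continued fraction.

1105 ÷ 32 → quotient 34, remainder 17
32 ÷ 17 → quotient 1, remainder 15
17 ÷ 15 → quotient 1, remainder 2
15 ÷ 2 → quotient 7, remainder 1
2 ÷ 1 → quotient 2, remainder 0

[34; 1, 1, 7, 2]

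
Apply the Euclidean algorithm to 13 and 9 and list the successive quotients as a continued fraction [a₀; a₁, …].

[1; 2, 4]

Run the Euclidean algorithm, recording each quotient:
13 = 1·9 + 4, so a_0 = 1
9 = 2·4 + 1, so a_1 = 2
4 = 4·1 + 0, so a_2 = 4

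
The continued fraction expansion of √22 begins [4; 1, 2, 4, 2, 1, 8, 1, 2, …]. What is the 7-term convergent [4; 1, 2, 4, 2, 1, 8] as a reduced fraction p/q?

1712/365

Start with 8.
1 + 1/(8/1) = 1 + 1/8 = 9/8
2 + 1/(9/8) = 2 + 8/9 = 26/9
4 + 1/(26/9) = 4 + 9/26 = 113/26
2 + 1/(113/26) = 2 + 26/113 = 252/113
1 + 1/(252/113) = 1 + 113/252 = 365/252
4 + 1/(365/252) = 4 + 252/365 = 1712/365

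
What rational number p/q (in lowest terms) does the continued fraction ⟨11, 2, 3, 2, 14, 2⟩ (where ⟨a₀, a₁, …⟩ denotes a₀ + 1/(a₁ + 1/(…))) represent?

a_0 = 11: 11/1
a_1 = 2: 23/2
a_2 = 3: 80/7
a_3 = 2: 183/16
a_4 = 14: 2642/231
a_5 = 2: 5467/478

5467/478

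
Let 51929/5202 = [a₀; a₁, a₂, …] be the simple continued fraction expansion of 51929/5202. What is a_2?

51929 = 9·5202 + 5111, so a_0 = 9
5202 = 1·5111 + 91, so a_1 = 1
5111 = 56·91 + 15, so a_2 = 56

56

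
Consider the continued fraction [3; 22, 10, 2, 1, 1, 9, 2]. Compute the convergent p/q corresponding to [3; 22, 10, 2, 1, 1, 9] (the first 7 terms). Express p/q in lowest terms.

a_0 = 3: 3/1
a_1 = 22: 67/22
a_2 = 10: 673/221
a_3 = 2: 1413/464
a_4 = 1: 2086/685
a_5 = 1: 3499/1149
a_6 = 9: 33577/11026

33577/11026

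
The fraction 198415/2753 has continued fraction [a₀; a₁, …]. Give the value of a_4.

33

Repeatedly divide and take the remainder:
⌊198415/2753⌋ = 72, remainder 199
⌊2753/199⌋ = 13, remainder 166
⌊199/166⌋ = 1, remainder 33
⌊166/33⌋ = 5, remainder 1
⌊33/1⌋ = 33, remainder 0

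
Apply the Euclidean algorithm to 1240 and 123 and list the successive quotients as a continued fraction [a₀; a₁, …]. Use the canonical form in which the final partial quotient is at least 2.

[10; 12, 3, 3]

⌊1240/123⌋ = 10, remainder 10
⌊123/10⌋ = 12, remainder 3
⌊10/3⌋ = 3, remainder 1
⌊3/1⌋ = 3, remainder 0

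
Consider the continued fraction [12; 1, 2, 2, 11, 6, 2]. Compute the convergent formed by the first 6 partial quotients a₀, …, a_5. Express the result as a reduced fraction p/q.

Build up convergents one term at a time:
a_0 = 12: 12/1
a_1 = 1: 13/1
a_2 = 2: 38/3
a_3 = 2: 89/7
a_4 = 11: 1017/80
a_5 = 6: 6191/487

6191/487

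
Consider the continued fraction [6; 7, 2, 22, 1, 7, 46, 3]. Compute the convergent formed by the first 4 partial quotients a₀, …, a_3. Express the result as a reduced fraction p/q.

2067/337

a_0 = 6: 6/1
a_1 = 7: 43/7
a_2 = 2: 92/15
a_3 = 22: 2067/337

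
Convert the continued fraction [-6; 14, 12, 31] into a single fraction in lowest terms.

-31145/5253

a_0 = -6: -6/1
a_1 = 14: -83/14
a_2 = 12: -1002/169
a_3 = 31: -31145/5253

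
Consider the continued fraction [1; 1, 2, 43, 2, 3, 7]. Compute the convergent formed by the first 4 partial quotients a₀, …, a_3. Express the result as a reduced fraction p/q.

217/130

Start with 43.
2 + 1/(43/1) = 2 + 1/43 = 87/43
1 + 1/(87/43) = 1 + 43/87 = 130/87
1 + 1/(130/87) = 1 + 87/130 = 217/130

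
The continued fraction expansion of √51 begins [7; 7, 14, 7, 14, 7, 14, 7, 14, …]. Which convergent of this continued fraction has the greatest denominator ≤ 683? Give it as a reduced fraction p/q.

List convergents until the denominator exceeds the bound:
a_0 = 7: 7/1  (≤ bound)
a_1 = 7: 50/7  (≤ bound)
a_2 = 14: 707/99  (≤ bound)
a_3 = 7: 4999/700  (> 683, stop)

707/99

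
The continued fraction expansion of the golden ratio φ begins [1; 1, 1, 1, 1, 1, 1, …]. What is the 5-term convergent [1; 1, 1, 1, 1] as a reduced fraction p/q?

Start with 1.
1 + 1/(1/1) = 1 + 1/1 = 2/1
1 + 1/(2/1) = 1 + 1/2 = 3/2
1 + 1/(3/2) = 1 + 2/3 = 5/3
1 + 1/(5/3) = 1 + 3/5 = 8/5

8/5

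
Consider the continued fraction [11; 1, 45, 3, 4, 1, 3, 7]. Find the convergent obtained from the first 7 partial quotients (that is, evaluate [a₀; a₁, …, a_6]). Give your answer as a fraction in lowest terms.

33839/2825

Build up convergents one term at a time:
a_0 = 11: 11/1
a_1 = 1: 12/1
a_2 = 45: 551/46
a_3 = 3: 1665/139
a_4 = 4: 7211/602
a_5 = 1: 8876/741
a_6 = 3: 33839/2825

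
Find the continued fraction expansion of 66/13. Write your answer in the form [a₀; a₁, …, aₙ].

[5; 13]

Repeatedly divide and take the remainder:
⌊66/13⌋ = 5, remainder 1
⌊13/1⌋ = 13, remainder 0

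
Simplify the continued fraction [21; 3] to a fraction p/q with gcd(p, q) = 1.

Start with 3.
21 + 1/(3/1) = 21 + 1/3 = 64/3

64/3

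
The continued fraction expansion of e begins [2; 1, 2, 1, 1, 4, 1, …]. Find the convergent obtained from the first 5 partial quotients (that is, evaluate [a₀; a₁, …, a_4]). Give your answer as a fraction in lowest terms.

19/7

Start with 1.
1 + 1/(1/1) = 1 + 1/1 = 2/1
2 + 1/(2/1) = 2 + 1/2 = 5/2
1 + 1/(5/2) = 1 + 2/5 = 7/5
2 + 1/(7/5) = 2 + 5/7 = 19/7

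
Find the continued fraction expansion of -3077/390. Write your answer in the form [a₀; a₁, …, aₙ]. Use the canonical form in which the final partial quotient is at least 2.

⌊-3077/390⌋ = -8, remainder 43
⌊390/43⌋ = 9, remainder 3
⌊43/3⌋ = 14, remainder 1
⌊3/1⌋ = 3, remainder 0

[-8; 9, 14, 3]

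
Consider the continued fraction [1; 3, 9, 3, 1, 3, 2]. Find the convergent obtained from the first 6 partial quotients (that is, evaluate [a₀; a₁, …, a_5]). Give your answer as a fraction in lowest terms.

571/432

Start with 3.
1 + 1/(3/1) = 1 + 1/3 = 4/3
3 + 1/(4/3) = 3 + 3/4 = 15/4
9 + 1/(15/4) = 9 + 4/15 = 139/15
3 + 1/(139/15) = 3 + 15/139 = 432/139
1 + 1/(432/139) = 1 + 139/432 = 571/432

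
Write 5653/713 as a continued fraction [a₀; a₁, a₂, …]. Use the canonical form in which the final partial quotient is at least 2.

5653 ÷ 713 → quotient 7, remainder 662
713 ÷ 662 → quotient 1, remainder 51
662 ÷ 51 → quotient 12, remainder 50
51 ÷ 50 → quotient 1, remainder 1
50 ÷ 1 → quotient 50, remainder 0

[7; 1, 12, 1, 50]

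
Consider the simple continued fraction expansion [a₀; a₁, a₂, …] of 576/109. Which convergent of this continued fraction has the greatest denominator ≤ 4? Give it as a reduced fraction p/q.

21/4

a_0 = 5: 5/1  (≤ bound)
a_1 = 3: 16/3  (≤ bound)
a_2 = 1: 21/4  (≤ bound)
a_3 = 1: 37/7  (> 4, stop)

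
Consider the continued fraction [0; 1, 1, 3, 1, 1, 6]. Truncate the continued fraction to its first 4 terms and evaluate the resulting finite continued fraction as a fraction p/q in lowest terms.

Start with 3.
1 + 1/(3/1) = 1 + 1/3 = 4/3
1 + 1/(4/3) = 1 + 3/4 = 7/4
0 + 1/(7/4) = 0 + 4/7 = 4/7

4/7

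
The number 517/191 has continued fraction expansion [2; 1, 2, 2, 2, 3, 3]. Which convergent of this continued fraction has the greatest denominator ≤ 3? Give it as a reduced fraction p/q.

a_0 = 2: 2/1  (≤ bound)
a_1 = 1: 3/1  (≤ bound)
a_2 = 2: 8/3  (≤ bound)
a_3 = 2: 19/7  (> 3, stop)

8/3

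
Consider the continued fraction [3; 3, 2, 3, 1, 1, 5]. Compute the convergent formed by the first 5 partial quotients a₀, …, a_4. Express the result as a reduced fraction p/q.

102/31

Collapse the nested fraction from the inside out:
Start with 1.
3 + 1/(1/1) = 3 + 1/1 = 4/1
2 + 1/(4/1) = 2 + 1/4 = 9/4
3 + 1/(9/4) = 3 + 4/9 = 31/9
3 + 1/(31/9) = 3 + 9/31 = 102/31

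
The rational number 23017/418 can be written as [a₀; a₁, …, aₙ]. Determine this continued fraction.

[55; 15, 2, 13]

Apply division with remainder until the remainder is 0:
⌊23017/418⌋ = 55, remainder 27
⌊418/27⌋ = 15, remainder 13
⌊27/13⌋ = 2, remainder 1
⌊13/1⌋ = 13, remainder 0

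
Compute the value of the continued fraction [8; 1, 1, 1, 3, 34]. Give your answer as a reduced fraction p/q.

Build up convergents one term at a time:
a_0 = 8: 8/1
a_1 = 1: 9/1
a_2 = 1: 17/2
a_3 = 1: 26/3
a_4 = 3: 95/11
a_5 = 34: 3256/377

3256/377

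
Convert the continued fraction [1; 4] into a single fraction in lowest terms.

5/4

Start with 4.
1 + 1/(4/1) = 1 + 1/4 = 5/4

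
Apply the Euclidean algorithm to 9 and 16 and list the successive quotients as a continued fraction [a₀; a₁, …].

[0; 1, 1, 3, 2]

Run the Euclidean algorithm, recording each quotient:
9 ÷ 16 → quotient 0, remainder 9
16 ÷ 9 → quotient 1, remainder 7
9 ÷ 7 → quotient 1, remainder 2
7 ÷ 2 → quotient 3, remainder 1
2 ÷ 1 → quotient 2, remainder 0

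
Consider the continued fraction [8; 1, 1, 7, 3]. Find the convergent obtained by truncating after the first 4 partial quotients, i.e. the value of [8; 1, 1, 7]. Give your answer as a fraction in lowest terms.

128/15

Compute successive convergents:
a_0 = 8: 8/1
a_1 = 1: 9/1
a_2 = 1: 17/2
a_3 = 7: 128/15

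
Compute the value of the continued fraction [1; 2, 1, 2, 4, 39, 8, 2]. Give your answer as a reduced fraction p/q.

32107/23411

a_0 = 1: 1/1
a_1 = 2: 3/2
a_2 = 1: 4/3
a_3 = 2: 11/8
a_4 = 4: 48/35
a_5 = 39: 1883/1373
a_6 = 8: 15112/11019
a_7 = 2: 32107/23411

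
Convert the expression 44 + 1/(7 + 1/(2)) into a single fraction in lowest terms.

Collapse the nested fraction from the inside out:
Start with 2.
7 + 1/(2/1) = 7 + 1/2 = 15/2
44 + 1/(15/2) = 44 + 2/15 = 662/15

662/15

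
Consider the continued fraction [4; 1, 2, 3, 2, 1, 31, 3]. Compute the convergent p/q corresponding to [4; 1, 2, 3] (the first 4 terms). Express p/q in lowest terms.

Compute successive convergents:
a_0 = 4: 4/1
a_1 = 1: 5/1
a_2 = 2: 14/3
a_3 = 3: 47/10

47/10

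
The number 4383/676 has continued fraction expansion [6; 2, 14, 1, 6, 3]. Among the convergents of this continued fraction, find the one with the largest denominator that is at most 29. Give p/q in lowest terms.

List convergents until the denominator exceeds the bound:
a_0 = 6: 6/1  (≤ bound)
a_1 = 2: 13/2  (≤ bound)
a_2 = 14: 188/29  (≤ bound)
a_3 = 1: 201/31  (> 29, stop)

188/29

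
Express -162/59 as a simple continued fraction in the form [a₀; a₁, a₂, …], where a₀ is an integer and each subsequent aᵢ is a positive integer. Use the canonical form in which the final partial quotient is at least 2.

Repeatedly divide and take the remainder:
-162 = -3·59 + 15, so a_0 = -3
59 = 3·15 + 14, so a_1 = 3
15 = 1·14 + 1, so a_2 = 1
14 = 14·1 + 0, so a_3 = 14

[-3; 3, 1, 14]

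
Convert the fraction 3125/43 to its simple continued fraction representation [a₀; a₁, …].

Repeatedly divide and take the remainder:
⌊3125/43⌋ = 72, remainder 29
⌊43/29⌋ = 1, remainder 14
⌊29/14⌋ = 2, remainder 1
⌊14/1⌋ = 14, remainder 0

[72; 1, 2, 14]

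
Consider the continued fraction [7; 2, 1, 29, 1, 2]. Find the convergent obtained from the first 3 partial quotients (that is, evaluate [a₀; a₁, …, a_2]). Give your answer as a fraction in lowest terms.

Build up convergents one term at a time:
a_0 = 7: 7/1
a_1 = 2: 15/2
a_2 = 1: 22/3

22/3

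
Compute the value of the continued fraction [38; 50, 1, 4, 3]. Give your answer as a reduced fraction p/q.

30910/813

a_0 = 38: 38/1
a_1 = 50: 1901/50
a_2 = 1: 1939/51
a_3 = 4: 9657/254
a_4 = 3: 30910/813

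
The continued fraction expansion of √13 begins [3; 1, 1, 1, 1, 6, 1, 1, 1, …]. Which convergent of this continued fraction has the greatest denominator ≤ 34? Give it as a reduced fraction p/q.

a_0 = 3: 3/1  (≤ bound)
a_1 = 1: 4/1  (≤ bound)
a_2 = 1: 7/2  (≤ bound)
a_3 = 1: 11/3  (≤ bound)
a_4 = 1: 18/5  (≤ bound)
a_5 = 6: 119/33  (≤ bound)
a_6 = 1: 137/38  (> 34, stop)

119/33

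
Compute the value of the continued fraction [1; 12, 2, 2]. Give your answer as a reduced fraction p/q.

Start with 2.
2 + 1/(2/1) = 2 + 1/2 = 5/2
12 + 1/(5/2) = 12 + 2/5 = 62/5
1 + 1/(62/5) = 1 + 5/62 = 67/62

67/62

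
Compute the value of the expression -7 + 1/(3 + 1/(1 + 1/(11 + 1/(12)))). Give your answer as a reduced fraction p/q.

-3831/568

Start with 12.
11 + 1/(12/1) = 11 + 1/12 = 133/12
1 + 1/(133/12) = 1 + 12/133 = 145/133
3 + 1/(145/133) = 3 + 133/145 = 568/145
-7 + 1/(568/145) = -7 + 145/568 = -3831/568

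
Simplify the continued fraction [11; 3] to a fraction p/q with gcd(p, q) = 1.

34/3

Start with 3.
11 + 1/(3/1) = 11 + 1/3 = 34/3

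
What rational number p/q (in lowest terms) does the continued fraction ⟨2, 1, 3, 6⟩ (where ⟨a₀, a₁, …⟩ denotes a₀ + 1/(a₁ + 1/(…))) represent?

a_0 = 2: 2/1
a_1 = 1: 3/1
a_2 = 3: 11/4
a_3 = 6: 69/25

69/25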